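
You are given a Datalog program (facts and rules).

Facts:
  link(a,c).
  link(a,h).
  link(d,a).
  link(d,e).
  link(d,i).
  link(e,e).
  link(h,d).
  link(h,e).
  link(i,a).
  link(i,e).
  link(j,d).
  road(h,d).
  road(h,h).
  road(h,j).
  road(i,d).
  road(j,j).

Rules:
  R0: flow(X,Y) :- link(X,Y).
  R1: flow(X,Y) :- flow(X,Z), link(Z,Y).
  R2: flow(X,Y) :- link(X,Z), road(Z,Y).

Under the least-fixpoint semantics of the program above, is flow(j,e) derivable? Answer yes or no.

yes

round 1: derive flow(a,c) via R0 from link(a,c)
round 1: derive flow(a,h) via R0 from link(a,h)
round 1: derive flow(d,a) via R0 from link(d,a)
round 1: derive flow(d,e) via R0 from link(d,e)
round 1: derive flow(d,i) via R0 from link(d,i)
round 1: derive flow(e,e) via R0 from link(e,e)
round 1: derive flow(h,d) via R0 from link(h,d)
round 1: derive flow(h,e) via R0 from link(h,e)
round 1: derive flow(i,a) via R0 from link(i,a)
round 1: derive flow(i,e) via R0 from link(i,e)
round 1: derive flow(j,d) via R0 from link(j,d)
round 1: derive flow(a,d) via R2 from link(a,h), road(h,d)
round 1: derive flow(a,j) via R2 from link(a,h), road(h,j)
round 1: derive flow(d,d) via R2 from link(d,i), road(i,d)
round 2: derive flow(a,a) via R1 from flow(a,d), link(d,a)
round 2: derive flow(a,e) via R1 from flow(a,d), link(d,e)
round 2: derive flow(a,i) via R1 from flow(a,d), link(d,i)
round 2: derive flow(d,c) via R1 from flow(d,a), link(a,c)
round 2: derive flow(d,h) via R1 from flow(d,a), link(a,h)
round 2: derive flow(h,a) via R1 from flow(h,d), link(d,a)
round 2: derive flow(h,i) via R1 from flow(h,d), link(d,i)
round 2: derive flow(i,c) via R1 from flow(i,a), link(a,c)
round 2: derive flow(i,h) via R1 from flow(i,a), link(a,h)
round 2: derive flow(j,a) via R1 from flow(j,d), link(d,a)
round 2: derive flow(j,e) via R1 from flow(j,d), link(d,e)
round 2: derive flow(j,i) via R1 from flow(j,d), link(d,i)
round 3: derive flow(h,c) via R1 from flow(h,a), link(a,c)
round 3: derive flow(h,h) via R1 from flow(h,a), link(a,h)
round 3: derive flow(i,d) via R1 from flow(i,h), link(h,d)
round 3: derive flow(j,c) via R1 from flow(j,a), link(a,c)
round 3: derive flow(j,h) via R1 from flow(j,a), link(a,h)
round 4: derive flow(i,i) via R1 from flow(i,d), link(d,i)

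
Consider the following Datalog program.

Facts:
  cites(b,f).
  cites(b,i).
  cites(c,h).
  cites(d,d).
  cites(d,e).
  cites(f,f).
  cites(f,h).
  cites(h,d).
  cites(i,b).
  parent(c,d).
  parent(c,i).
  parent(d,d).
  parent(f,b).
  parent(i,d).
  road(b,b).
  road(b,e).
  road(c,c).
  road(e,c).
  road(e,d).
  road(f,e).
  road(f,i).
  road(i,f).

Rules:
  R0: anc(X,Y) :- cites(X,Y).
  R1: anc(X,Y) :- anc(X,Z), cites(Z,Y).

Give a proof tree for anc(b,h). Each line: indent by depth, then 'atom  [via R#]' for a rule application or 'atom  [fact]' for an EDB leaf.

anc(b,h)  [via R1]
  anc(b,f)  [via R0]
    cites(b,f)  [fact]
  cites(f,h)  [fact]

round 1: derive anc(b,f) via R0 from cites(b,f)
round 1: derive anc(b,i) via R0 from cites(b,i)
round 1: derive anc(c,h) via R0 from cites(c,h)
round 1: derive anc(d,d) via R0 from cites(d,d)
round 1: derive anc(d,e) via R0 from cites(d,e)
round 1: derive anc(f,f) via R0 from cites(f,f)
round 1: derive anc(f,h) via R0 from cites(f,h)
round 1: derive anc(h,d) via R0 from cites(h,d)
round 1: derive anc(i,b) via R0 from cites(i,b)
round 2: derive anc(b,b) via R1 from anc(b,i), cites(i,b)
round 2: derive anc(b,h) via R1 from anc(b,f), cites(f,h)
round 2: derive anc(c,d) via R1 from anc(c,h), cites(h,d)
round 2: derive anc(f,d) via R1 from anc(f,h), cites(h,d)
round 2: derive anc(h,e) via R1 from anc(h,d), cites(d,e)
round 2: derive anc(i,f) via R1 from anc(i,b), cites(b,f)
round 2: derive anc(i,i) via R1 from anc(i,b), cites(b,i)
round 3: derive anc(b,d) via R1 from anc(b,h), cites(h,d)
round 3: derive anc(c,e) via R1 from anc(c,d), cites(d,e)
round 3: derive anc(f,e) via R1 from anc(f,d), cites(d,e)
round 3: derive anc(i,h) via R1 from anc(i,f), cites(f,h)
round 4: derive anc(b,e) via R1 from anc(b,d), cites(d,e)
round 4: derive anc(i,d) via R1 from anc(i,h), cites(h,d)
round 5: derive anc(i,e) via R1 from anc(i,d), cites(d,e)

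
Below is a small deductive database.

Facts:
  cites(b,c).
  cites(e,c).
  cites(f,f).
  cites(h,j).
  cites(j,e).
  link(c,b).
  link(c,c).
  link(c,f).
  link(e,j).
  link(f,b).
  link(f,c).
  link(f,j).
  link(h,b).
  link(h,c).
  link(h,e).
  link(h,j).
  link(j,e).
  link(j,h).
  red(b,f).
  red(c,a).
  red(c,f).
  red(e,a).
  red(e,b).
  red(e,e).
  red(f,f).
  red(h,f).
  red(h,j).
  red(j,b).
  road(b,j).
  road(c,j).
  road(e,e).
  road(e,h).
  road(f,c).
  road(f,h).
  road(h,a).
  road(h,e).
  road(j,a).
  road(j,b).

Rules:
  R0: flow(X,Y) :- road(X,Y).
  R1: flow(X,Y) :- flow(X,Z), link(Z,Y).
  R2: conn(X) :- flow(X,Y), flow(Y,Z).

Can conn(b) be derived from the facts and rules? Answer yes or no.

yes

round 1: derive flow(b,j) via R0 from road(b,j)
round 1: derive flow(c,j) via R0 from road(c,j)
round 1: derive flow(e,e) via R0 from road(e,e)
round 1: derive flow(e,h) via R0 from road(e,h)
round 1: derive flow(f,c) via R0 from road(f,c)
round 1: derive flow(f,h) via R0 from road(f,h)
round 1: derive flow(h,a) via R0 from road(h,a)
round 1: derive flow(h,e) via R0 from road(h,e)
round 1: derive flow(j,a) via R0 from road(j,a)
round 1: derive flow(j,b) via R0 from road(j,b)
round 2: derive flow(b,e) via R1 from flow(b,j), link(j,e)
round 2: derive flow(b,h) via R1 from flow(b,j), link(j,h)
round 2: derive flow(c,e) via R1 from flow(c,j), link(j,e)
round 2: derive flow(c,h) via R1 from flow(c,j), link(j,h)
round 2: derive flow(e,b) via R1 from flow(e,h), link(h,b)
round 2: derive flow(e,c) via R1 from flow(e,h), link(h,c)
round 2: derive flow(e,j) via R1 from flow(e,e), link(e,j)
round 2: derive flow(f,b) via R1 from flow(f,c), link(c,b)
round 2: derive flow(f,e) via R1 from flow(f,h), link(h,e)
round 2: derive flow(f,f) via R1 from flow(f,c), link(c,f)
round 2: derive flow(f,j) via R1 from flow(f,h), link(h,j)
round 2: derive flow(h,j) via R1 from flow(h,e), link(e,j)
round 2: derive conn(b) via R2 from flow(b,j), flow(j,a)
round 2: derive conn(c) via R2 from flow(c,j), flow(j,a)
round 2: derive conn(e) via R2 from flow(e,e), flow(e,e)
round 2: derive conn(f) via R2 from flow(f,c), flow(c,j)
round 2: derive conn(h) via R2 from flow(h,e), flow(e,e)
round 2: derive conn(j) via R2 from flow(j,b), flow(b,j)
round 3: derive flow(b,b) via R1 from flow(b,h), link(h,b)
round 3: derive flow(b,c) via R1 from flow(b,h), link(h,c)
round 3: derive flow(c,b) via R1 from flow(c,h), link(h,b)
round 3: derive flow(c,c) via R1 from flow(c,h), link(h,c)
round 3: derive flow(e,f) via R1 from flow(e,c), link(c,f)
round 3: derive flow(h,h) via R1 from flow(h,j), link(j,h)
round 4: derive flow(b,f) via R1 from flow(b,c), link(c,f)
round 4: derive flow(c,f) via R1 from flow(c,c), link(c,f)
round 4: derive flow(h,b) via R1 from flow(h,h), link(h,b)
round 4: derive flow(h,c) via R1 from flow(h,h), link(h,c)
round 5: derive flow(h,f) via R1 from flow(h,c), link(c,f)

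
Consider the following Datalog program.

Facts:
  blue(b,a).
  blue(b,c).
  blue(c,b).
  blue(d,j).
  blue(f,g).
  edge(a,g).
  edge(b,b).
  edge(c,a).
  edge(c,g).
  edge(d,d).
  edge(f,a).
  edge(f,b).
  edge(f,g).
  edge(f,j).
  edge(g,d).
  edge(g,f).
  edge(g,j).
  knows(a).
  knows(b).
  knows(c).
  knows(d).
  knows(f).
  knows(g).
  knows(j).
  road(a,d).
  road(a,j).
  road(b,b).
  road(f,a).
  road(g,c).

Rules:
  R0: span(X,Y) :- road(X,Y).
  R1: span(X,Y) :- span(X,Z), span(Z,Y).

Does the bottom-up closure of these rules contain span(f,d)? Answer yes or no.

round 1: derive span(a,d) via R0 from road(a,d)
round 1: derive span(a,j) via R0 from road(a,j)
round 1: derive span(b,b) via R0 from road(b,b)
round 1: derive span(f,a) via R0 from road(f,a)
round 1: derive span(g,c) via R0 from road(g,c)
round 2: derive span(f,d) via R1 from span(f,a), span(a,d)
round 2: derive span(f,j) via R1 from span(f,a), span(a,j)

yes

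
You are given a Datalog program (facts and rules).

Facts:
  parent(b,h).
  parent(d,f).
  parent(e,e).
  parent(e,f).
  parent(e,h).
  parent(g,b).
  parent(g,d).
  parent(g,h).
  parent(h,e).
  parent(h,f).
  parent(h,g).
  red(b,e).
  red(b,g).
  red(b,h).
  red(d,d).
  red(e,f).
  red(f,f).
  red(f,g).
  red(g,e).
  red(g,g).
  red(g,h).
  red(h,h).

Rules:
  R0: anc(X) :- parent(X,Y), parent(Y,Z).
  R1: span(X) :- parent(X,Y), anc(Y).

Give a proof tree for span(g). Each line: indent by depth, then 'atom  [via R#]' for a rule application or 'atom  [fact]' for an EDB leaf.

round 1: derive anc(b) via R0 from parent(b,h), parent(h,e)
round 1: derive anc(e) via R0 from parent(e,e), parent(e,e)
round 1: derive anc(g) via R0 from parent(g,b), parent(b,h)
round 1: derive anc(h) via R0 from parent(h,e), parent(e,e)
round 2: derive span(b) via R1 from parent(b,h), anc(h)
round 2: derive span(e) via R1 from parent(e,e), anc(e)
round 2: derive span(g) via R1 from parent(g,b), anc(b)
round 2: derive span(h) via R1 from parent(h,e), anc(e)

span(g)  [via R1]
  parent(g,b)  [fact]
  anc(b)  [via R0]
    parent(b,h)  [fact]
    parent(h,e)  [fact]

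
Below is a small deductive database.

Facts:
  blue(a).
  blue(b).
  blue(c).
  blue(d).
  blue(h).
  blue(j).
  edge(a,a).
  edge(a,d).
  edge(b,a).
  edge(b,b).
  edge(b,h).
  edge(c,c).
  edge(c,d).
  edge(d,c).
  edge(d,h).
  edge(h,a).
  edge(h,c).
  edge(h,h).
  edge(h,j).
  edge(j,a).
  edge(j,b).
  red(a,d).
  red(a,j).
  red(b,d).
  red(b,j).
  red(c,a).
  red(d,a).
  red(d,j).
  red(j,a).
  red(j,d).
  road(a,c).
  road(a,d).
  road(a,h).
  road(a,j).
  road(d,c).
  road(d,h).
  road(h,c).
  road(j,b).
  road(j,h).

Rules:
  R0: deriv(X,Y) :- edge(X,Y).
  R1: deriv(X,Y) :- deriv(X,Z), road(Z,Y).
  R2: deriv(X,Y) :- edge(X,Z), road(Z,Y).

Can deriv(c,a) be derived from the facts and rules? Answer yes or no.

no

round 1: derive deriv(a,a) via R0 from edge(a,a)
round 1: derive deriv(a,d) via R0 from edge(a,d)
round 1: derive deriv(b,a) via R0 from edge(b,a)
round 1: derive deriv(b,b) via R0 from edge(b,b)
round 1: derive deriv(b,h) via R0 from edge(b,h)
round 1: derive deriv(c,c) via R0 from edge(c,c)
round 1: derive deriv(c,d) via R0 from edge(c,d)
round 1: derive deriv(d,c) via R0 from edge(d,c)
round 1: derive deriv(d,h) via R0 from edge(d,h)
round 1: derive deriv(h,a) via R0 from edge(h,a)
round 1: derive deriv(h,c) via R0 from edge(h,c)
round 1: derive deriv(h,h) via R0 from edge(h,h)
round 1: derive deriv(h,j) via R0 from edge(h,j)
round 1: derive deriv(j,a) via R0 from edge(j,a)
round 1: derive deriv(j,b) via R0 from edge(j,b)
round 1: derive deriv(a,c) via R2 from edge(a,a), road(a,c)
round 1: derive deriv(a,h) via R2 from edge(a,a), road(a,h)
round 1: derive deriv(a,j) via R2 from edge(a,a), road(a,j)
round 1: derive deriv(b,c) via R2 from edge(b,a), road(a,c)
round 1: derive deriv(b,d) via R2 from edge(b,a), road(a,d)
round 1: derive deriv(b,j) via R2 from edge(b,a), road(a,j)
round 1: derive deriv(c,h) via R2 from edge(c,d), road(d,h)
round 1: derive deriv(h,b) via R2 from edge(h,j), road(j,b)
round 1: derive deriv(h,d) via R2 from edge(h,a), road(a,d)
round 1: derive deriv(j,c) via R2 from edge(j,a), road(a,c)
round 1: derive deriv(j,d) via R2 from edge(j,a), road(a,d)
round 1: derive deriv(j,h) via R2 from edge(j,a), road(a,h)
round 1: derive deriv(j,j) via R2 from edge(j,a), road(a,j)
round 2: derive deriv(a,b) via R1 from deriv(a,j), road(j,b)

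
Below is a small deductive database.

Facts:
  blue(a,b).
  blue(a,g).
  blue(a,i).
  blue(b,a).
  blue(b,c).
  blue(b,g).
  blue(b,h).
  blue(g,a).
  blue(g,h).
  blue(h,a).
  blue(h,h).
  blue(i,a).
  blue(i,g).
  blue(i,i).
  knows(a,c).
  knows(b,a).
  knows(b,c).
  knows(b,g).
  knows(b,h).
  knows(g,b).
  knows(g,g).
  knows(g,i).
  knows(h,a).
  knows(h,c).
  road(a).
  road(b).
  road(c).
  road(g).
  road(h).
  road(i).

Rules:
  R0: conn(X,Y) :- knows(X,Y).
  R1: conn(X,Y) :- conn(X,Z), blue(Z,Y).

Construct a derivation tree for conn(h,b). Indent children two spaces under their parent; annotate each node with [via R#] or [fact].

round 1: derive conn(a,c) via R0 from knows(a,c)
round 1: derive conn(b,a) via R0 from knows(b,a)
round 1: derive conn(b,c) via R0 from knows(b,c)
round 1: derive conn(b,g) via R0 from knows(b,g)
round 1: derive conn(b,h) via R0 from knows(b,h)
round 1: derive conn(g,b) via R0 from knows(g,b)
round 1: derive conn(g,g) via R0 from knows(g,g)
round 1: derive conn(g,i) via R0 from knows(g,i)
round 1: derive conn(h,a) via R0 from knows(h,a)
round 1: derive conn(h,c) via R0 from knows(h,c)
round 2: derive conn(b,b) via R1 from conn(b,a), blue(a,b)
round 2: derive conn(b,i) via R1 from conn(b,a), blue(a,i)
round 2: derive conn(g,a) via R1 from conn(g,b), blue(b,a)
round 2: derive conn(g,c) via R1 from conn(g,b), blue(b,c)
round 2: derive conn(g,h) via R1 from conn(g,b), blue(b,h)
round 2: derive conn(h,b) via R1 from conn(h,a), blue(a,b)
round 2: derive conn(h,g) via R1 from conn(h,a), blue(a,g)
round 2: derive conn(h,i) via R1 from conn(h,a), blue(a,i)
round 3: derive conn(h,h) via R1 from conn(h,b), blue(b,h)

conn(h,b)  [via R1]
  conn(h,a)  [via R0]
    knows(h,a)  [fact]
  blue(a,b)  [fact]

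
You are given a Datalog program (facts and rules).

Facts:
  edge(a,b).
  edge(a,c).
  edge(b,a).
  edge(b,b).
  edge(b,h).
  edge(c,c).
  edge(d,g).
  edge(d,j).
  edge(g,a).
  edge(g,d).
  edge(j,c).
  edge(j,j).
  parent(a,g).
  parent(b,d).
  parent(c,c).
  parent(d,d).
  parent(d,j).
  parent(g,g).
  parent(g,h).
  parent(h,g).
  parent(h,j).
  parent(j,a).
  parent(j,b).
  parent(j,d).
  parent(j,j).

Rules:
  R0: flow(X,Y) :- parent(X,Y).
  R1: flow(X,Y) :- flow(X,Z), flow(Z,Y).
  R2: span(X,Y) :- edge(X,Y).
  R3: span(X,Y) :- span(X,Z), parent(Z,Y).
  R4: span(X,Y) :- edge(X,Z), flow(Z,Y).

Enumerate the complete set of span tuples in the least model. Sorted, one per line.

round 1: derive flow(a,g) via R0 from parent(a,g)
round 1: derive flow(b,d) via R0 from parent(b,d)
round 1: derive flow(c,c) via R0 from parent(c,c)
round 1: derive flow(d,d) via R0 from parent(d,d)
round 1: derive flow(d,j) via R0 from parent(d,j)
round 1: derive flow(g,g) via R0 from parent(g,g)
round 1: derive flow(g,h) via R0 from parent(g,h)
round 1: derive flow(h,g) via R0 from parent(h,g)
round 1: derive flow(h,j) via R0 from parent(h,j)
round 1: derive flow(j,a) via R0 from parent(j,a)
round 1: derive flow(j,b) via R0 from parent(j,b)
round 1: derive flow(j,d) via R0 from parent(j,d)
round 1: derive flow(j,j) via R0 from parent(j,j)
round 1: derive span(a,b) via R2 from edge(a,b)
round 1: derive span(a,c) via R2 from edge(a,c)
round 1: derive span(b,a) via R2 from edge(b,a)
round 1: derive span(b,b) via R2 from edge(b,b)
round 1: derive span(b,h) via R2 from edge(b,h)
round 1: derive span(c,c) via R2 from edge(c,c)
round 1: derive span(d,g) via R2 from edge(d,g)
round 1: derive span(d,j) via R2 from edge(d,j)
round 1: derive span(g,a) via R2 from edge(g,a)
round 1: derive span(g,d) via R2 from edge(g,d)
round 1: derive span(j,c) via R2 from edge(j,c)
round 1: derive span(j,j) via R2 from edge(j,j)
round 2: derive flow(a,h) via R1 from flow(a,g), flow(g,h)
round 2: derive flow(b,j) via R1 from flow(b,d), flow(d,j)
round 2: derive flow(d,a) via R1 from flow(d,j), flow(j,a)
round 2: derive flow(d,b) via R1 from flow(d,j), flow(j,b)
round 2: derive flow(g,j) via R1 from flow(g,h), flow(h,j)
round 2: derive flow(h,a) via R1 from flow(h,j), flow(j,a)
round 2: derive flow(h,b) via R1 from flow(h,j), flow(j,b)
round 2: derive flow(h,d) via R1 from flow(h,j), flow(j,d)
round 2: derive flow(h,h) via R1 from flow(h,g), flow(g,h)
round 2: derive flow(j,g) via R1 from flow(j,a), flow(a,g)
round 2: derive span(a,d) via R3 from span(a,b), parent(b,d)
round 2: derive span(b,d) via R3 from span(b,b), parent(b,d)
round 2: derive span(b,g) via R3 from span(b,a), parent(a,g)
round 2: derive span(b,j) via R3 from span(b,h), parent(h,j)
round 2: derive span(d,a) via R3 from span(d,j), parent(j,a)
round 2: derive span(d,b) via R3 from span(d,j), parent(j,b)
round 2: derive span(d,d) via R3 from span(d,j), parent(j,d)
round 2: derive span(d,h) via R3 from span(d,g), parent(g,h)
round 2: derive span(g,g) via R3 from span(g,a), parent(a,g)
round 2: derive span(g,j) via R3 from span(g,d), parent(d,j)
round 2: derive span(j,a) via R3 from span(j,j), parent(j,a)
round 2: derive span(j,b) via R3 from span(j,j), parent(j,b)
round 2: derive span(j,d) via R3 from span(j,j), parent(j,d)
round 3: derive flow(a,a) via R1 from flow(a,h), flow(h,a)
round 3: derive flow(a,b) via R1 from flow(a,h), flow(h,b)
round 3: derive flow(a,d) via R1 from flow(a,h), flow(h,d)
round 3: derive flow(a,j) via R1 from flow(a,g), flow(g,j)
round 3: derive flow(b,a) via R1 from flow(b,d), flow(d,a)
round 3: derive flow(b,b) via R1 from flow(b,d), flow(d,b)
round 3: derive flow(b,g) via R1 from flow(b,j), flow(j,g)
round 3: derive flow(d,g) via R1 from flow(d,a), flow(a,g)
round 3: derive flow(d,h) via R1 from flow(d,a), flow(a,h)
round 3: derive flow(g,a) via R1 from flow(g,h), flow(h,a)
round 3: derive flow(g,b) via R1 from flow(g,h), flow(h,b)
round 3: derive flow(g,d) via R1 from flow(g,h), flow(h,d)
round 3: derive flow(j,h) via R1 from flow(j,a), flow(a,h)
round 3: derive span(a,j) via R3 from span(a,d), parent(d,j)
round 3: derive span(g,b) via R3 from span(g,j), parent(j,b)
round 3: derive span(g,h) via R3 from span(g,g), parent(g,h)
round 3: derive span(j,g) via R3 from span(j,a), parent(a,g)
round 4: derive flow(b,h) via R1 from flow(b,a), flow(a,h)
round 4: derive span(a,a) via R3 from span(a,j), parent(j,a)
round 4: derive span(j,h) via R3 from span(j,g), parent(g,h)
round 4: derive span(a,g) via R4 from edge(a,b), flow(b,g)
round 5: derive span(a,h) via R3 from span(a,g), parent(g,h)

span(a,a)
span(a,b)
span(a,c)
span(a,d)
span(a,g)
span(a,h)
span(a,j)
span(b,a)
span(b,b)
span(b,d)
span(b,g)
span(b,h)
span(b,j)
span(c,c)
span(d,a)
span(d,b)
span(d,d)
span(d,g)
span(d,h)
span(d,j)
span(g,a)
span(g,b)
span(g,d)
span(g,g)
span(g,h)
span(g,j)
span(j,a)
span(j,b)
span(j,c)
span(j,d)
span(j,g)
span(j,h)
span(j,j)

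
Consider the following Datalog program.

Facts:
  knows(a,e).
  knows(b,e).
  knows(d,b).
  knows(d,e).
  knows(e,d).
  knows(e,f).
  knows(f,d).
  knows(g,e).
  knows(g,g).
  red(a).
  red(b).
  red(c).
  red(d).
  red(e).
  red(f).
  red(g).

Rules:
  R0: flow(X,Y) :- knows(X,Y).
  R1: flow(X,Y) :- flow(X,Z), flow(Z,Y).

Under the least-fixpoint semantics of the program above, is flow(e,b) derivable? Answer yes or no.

yes

round 1: derive flow(a,e) via R0 from knows(a,e)
round 1: derive flow(b,e) via R0 from knows(b,e)
round 1: derive flow(d,b) via R0 from knows(d,b)
round 1: derive flow(d,e) via R0 from knows(d,e)
round 1: derive flow(e,d) via R0 from knows(e,d)
round 1: derive flow(e,f) via R0 from knows(e,f)
round 1: derive flow(f,d) via R0 from knows(f,d)
round 1: derive flow(g,e) via R0 from knows(g,e)
round 1: derive flow(g,g) via R0 from knows(g,g)
round 2: derive flow(a,d) via R1 from flow(a,e), flow(e,d)
round 2: derive flow(a,f) via R1 from flow(a,e), flow(e,f)
round 2: derive flow(b,d) via R1 from flow(b,e), flow(e,d)
round 2: derive flow(b,f) via R1 from flow(b,e), flow(e,f)
round 2: derive flow(d,d) via R1 from flow(d,e), flow(e,d)
round 2: derive flow(d,f) via R1 from flow(d,e), flow(e,f)
round 2: derive flow(e,b) via R1 from flow(e,d), flow(d,b)
round 2: derive flow(e,e) via R1 from flow(e,d), flow(d,e)
round 2: derive flow(f,b) via R1 from flow(f,d), flow(d,b)
round 2: derive flow(f,e) via R1 from flow(f,d), flow(d,e)
round 2: derive flow(g,d) via R1 from flow(g,e), flow(e,d)
round 2: derive flow(g,f) via R1 from flow(g,e), flow(e,f)
round 3: derive flow(a,b) via R1 from flow(a,d), flow(d,b)
round 3: derive flow(b,b) via R1 from flow(b,d), flow(d,b)
round 3: derive flow(f,f) via R1 from flow(f,b), flow(b,f)
round 3: derive flow(g,b) via R1 from flow(g,d), flow(d,b)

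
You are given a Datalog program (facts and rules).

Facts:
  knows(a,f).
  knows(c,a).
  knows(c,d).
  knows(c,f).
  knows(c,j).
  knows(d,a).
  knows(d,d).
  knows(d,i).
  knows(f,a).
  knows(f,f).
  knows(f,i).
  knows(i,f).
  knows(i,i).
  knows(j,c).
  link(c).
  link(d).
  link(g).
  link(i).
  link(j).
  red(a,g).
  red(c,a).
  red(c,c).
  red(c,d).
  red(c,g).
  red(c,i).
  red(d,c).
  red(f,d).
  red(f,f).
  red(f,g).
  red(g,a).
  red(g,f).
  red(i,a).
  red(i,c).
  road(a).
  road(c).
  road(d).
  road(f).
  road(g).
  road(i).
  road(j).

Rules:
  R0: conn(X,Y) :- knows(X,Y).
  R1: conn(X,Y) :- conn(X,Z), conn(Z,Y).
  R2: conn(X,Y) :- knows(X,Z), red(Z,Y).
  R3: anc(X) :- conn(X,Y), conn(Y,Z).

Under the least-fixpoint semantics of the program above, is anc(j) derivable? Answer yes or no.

yes

round 1: derive conn(a,f) via R0 from knows(a,f)
round 1: derive conn(c,a) via R0 from knows(c,a)
round 1: derive conn(c,d) via R0 from knows(c,d)
round 1: derive conn(c,f) via R0 from knows(c,f)
round 1: derive conn(c,j) via R0 from knows(c,j)
round 1: derive conn(d,a) via R0 from knows(d,a)
round 1: derive conn(d,d) via R0 from knows(d,d)
round 1: derive conn(d,i) via R0 from knows(d,i)
round 1: derive conn(f,a) via R0 from knows(f,a)
round 1: derive conn(f,f) via R0 from knows(f,f)
round 1: derive conn(f,i) via R0 from knows(f,i)
round 1: derive conn(i,f) via R0 from knows(i,f)
round 1: derive conn(i,i) via R0 from knows(i,i)
round 1: derive conn(j,c) via R0 from knows(j,c)
round 1: derive conn(a,d) via R2 from knows(a,f), red(f,d)
round 1: derive conn(a,g) via R2 from knows(a,f), red(f,g)
round 1: derive conn(c,c) via R2 from knows(c,d), red(d,c)
round 1: derive conn(c,g) via R2 from knows(c,a), red(a,g)
round 1: derive conn(d,c) via R2 from knows(d,d), red(d,c)
round 1: derive conn(d,g) via R2 from knows(d,a), red(a,g)
round 1: derive conn(f,c) via R2 from knows(f,i), red(i,c)
round 1: derive conn(f,d) via R2 from knows(f,f), red(f,d)
round 1: derive conn(f,g) via R2 from knows(f,a), red(a,g)
round 1: derive conn(i,a) via R2 from knows(i,i), red(i,a)
round 1: derive conn(i,c) via R2 from knows(i,i), red(i,c)
round 1: derive conn(i,d) via R2 from knows(i,f), red(f,d)
round 1: derive conn(i,g) via R2 from knows(i,f), red(f,g)
round 1: derive conn(j,a) via R2 from knows(j,c), red(c,a)
round 1: derive conn(j,d) via R2 from knows(j,c), red(c,d)
round 1: derive conn(j,g) via R2 from knows(j,c), red(c,g)
round 1: derive conn(j,i) via R2 from knows(j,c), red(c,i)
round 2: derive conn(a,a) via R1 from conn(a,d), conn(d,a)
round 2: derive conn(a,c) via R1 from conn(a,d), conn(d,c)
round 2: derive conn(a,i) via R1 from conn(a,d), conn(d,i)
round 2: derive conn(c,i) via R1 from conn(c,d), conn(d,i)
round 2: derive conn(d,f) via R1 from conn(d,a), conn(a,f)
round 2: derive conn(d,j) via R1 from conn(d,c), conn(c,j)
round 2: derive conn(f,j) via R1 from conn(f,c), conn(c,j)
round 2: derive conn(i,j) via R1 from conn(i,c), conn(c,j)
round 2: derive conn(j,f) via R1 from conn(j,a), conn(a,f)
round 2: derive conn(j,j) via R1 from conn(j,c), conn(c,j)
round 2: derive anc(a) via R3 from conn(a,d), conn(d,a)
round 2: derive anc(c) via R3 from conn(c,a), conn(a,d)
round 2: derive anc(d) via R3 from conn(d,a), conn(a,d)
round 2: derive anc(f) via R3 from conn(f,a), conn(a,d)
round 2: derive anc(i) via R3 from conn(i,a), conn(a,d)
round 2: derive anc(j) via R3 from conn(j,a), conn(a,d)
round 3: derive conn(a,j) via R1 from conn(a,c), conn(c,j)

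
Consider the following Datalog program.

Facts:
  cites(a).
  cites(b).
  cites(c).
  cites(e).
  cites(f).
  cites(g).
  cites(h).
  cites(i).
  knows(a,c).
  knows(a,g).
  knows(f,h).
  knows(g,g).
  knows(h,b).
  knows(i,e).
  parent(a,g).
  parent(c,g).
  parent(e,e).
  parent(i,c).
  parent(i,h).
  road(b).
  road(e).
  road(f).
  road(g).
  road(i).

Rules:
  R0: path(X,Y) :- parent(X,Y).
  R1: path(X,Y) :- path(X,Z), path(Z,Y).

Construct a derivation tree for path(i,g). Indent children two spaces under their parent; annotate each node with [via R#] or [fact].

round 1: derive path(a,g) via R0 from parent(a,g)
round 1: derive path(c,g) via R0 from parent(c,g)
round 1: derive path(e,e) via R0 from parent(e,e)
round 1: derive path(i,c) via R0 from parent(i,c)
round 1: derive path(i,h) via R0 from parent(i,h)
round 2: derive path(i,g) via R1 from path(i,c), path(c,g)

path(i,g)  [via R1]
  path(i,c)  [via R0]
    parent(i,c)  [fact]
  path(c,g)  [via R0]
    parent(c,g)  [fact]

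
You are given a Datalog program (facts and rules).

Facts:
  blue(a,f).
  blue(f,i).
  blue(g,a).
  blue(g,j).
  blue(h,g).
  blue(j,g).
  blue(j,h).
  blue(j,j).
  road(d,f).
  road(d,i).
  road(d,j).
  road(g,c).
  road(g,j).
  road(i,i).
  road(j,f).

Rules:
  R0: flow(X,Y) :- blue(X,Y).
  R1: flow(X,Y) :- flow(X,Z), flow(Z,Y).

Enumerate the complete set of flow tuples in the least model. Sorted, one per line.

flow(a,f)
flow(a,i)
flow(f,i)
flow(g,a)
flow(g,f)
flow(g,g)
flow(g,h)
flow(g,i)
flow(g,j)
flow(h,a)
flow(h,f)
flow(h,g)
flow(h,h)
flow(h,i)
flow(h,j)
flow(j,a)
flow(j,f)
flow(j,g)
flow(j,h)
flow(j,i)
flow(j,j)

round 1: derive flow(a,f) via R0 from blue(a,f)
round 1: derive flow(f,i) via R0 from blue(f,i)
round 1: derive flow(g,a) via R0 from blue(g,a)
round 1: derive flow(g,j) via R0 from blue(g,j)
round 1: derive flow(h,g) via R0 from blue(h,g)
round 1: derive flow(j,g) via R0 from blue(j,g)
round 1: derive flow(j,h) via R0 from blue(j,h)
round 1: derive flow(j,j) via R0 from blue(j,j)
round 2: derive flow(a,i) via R1 from flow(a,f), flow(f,i)
round 2: derive flow(g,f) via R1 from flow(g,a), flow(a,f)
round 2: derive flow(g,g) via R1 from flow(g,j), flow(j,g)
round 2: derive flow(g,h) via R1 from flow(g,j), flow(j,h)
round 2: derive flow(h,a) via R1 from flow(h,g), flow(g,a)
round 2: derive flow(h,j) via R1 from flow(h,g), flow(g,j)
round 2: derive flow(j,a) via R1 from flow(j,g), flow(g,a)
round 3: derive flow(g,i) via R1 from flow(g,a), flow(a,i)
round 3: derive flow(h,f) via R1 from flow(h,a), flow(a,f)
round 3: derive flow(h,h) via R1 from flow(h,g), flow(g,h)
round 3: derive flow(h,i) via R1 from flow(h,a), flow(a,i)
round 3: derive flow(j,f) via R1 from flow(j,a), flow(a,f)
round 3: derive flow(j,i) via R1 from flow(j,a), flow(a,i)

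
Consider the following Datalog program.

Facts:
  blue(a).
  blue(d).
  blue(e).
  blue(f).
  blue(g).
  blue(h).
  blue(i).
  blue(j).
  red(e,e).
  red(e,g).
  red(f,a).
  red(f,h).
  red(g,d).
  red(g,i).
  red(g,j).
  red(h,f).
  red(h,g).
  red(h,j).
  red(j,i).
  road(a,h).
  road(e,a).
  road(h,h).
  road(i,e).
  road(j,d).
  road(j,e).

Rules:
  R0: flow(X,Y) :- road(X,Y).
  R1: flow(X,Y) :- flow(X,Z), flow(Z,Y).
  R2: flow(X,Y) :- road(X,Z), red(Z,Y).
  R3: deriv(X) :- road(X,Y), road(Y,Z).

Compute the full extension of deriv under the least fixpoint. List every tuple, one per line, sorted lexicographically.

round 1: derive deriv(a) via R3 from road(a,h), road(h,h)
round 1: derive deriv(e) via R3 from road(e,a), road(a,h)
round 1: derive deriv(h) via R3 from road(h,h), road(h,h)
round 1: derive deriv(i) via R3 from road(i,e), road(e,a)
round 1: derive deriv(j) via R3 from road(j,e), road(e,a)

deriv(a)
deriv(e)
deriv(h)
deriv(i)
deriv(j)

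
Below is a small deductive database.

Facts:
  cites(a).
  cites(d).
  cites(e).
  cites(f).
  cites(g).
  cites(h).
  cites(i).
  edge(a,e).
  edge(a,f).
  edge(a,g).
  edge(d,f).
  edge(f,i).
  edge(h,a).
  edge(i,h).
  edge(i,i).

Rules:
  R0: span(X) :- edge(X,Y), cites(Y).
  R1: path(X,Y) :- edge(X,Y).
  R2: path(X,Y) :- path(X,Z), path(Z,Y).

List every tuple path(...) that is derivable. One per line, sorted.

round 1: derive path(a,e) via R1 from edge(a,e)
round 1: derive path(a,f) via R1 from edge(a,f)
round 1: derive path(a,g) via R1 from edge(a,g)
round 1: derive path(d,f) via R1 from edge(d,f)
round 1: derive path(f,i) via R1 from edge(f,i)
round 1: derive path(h,a) via R1 from edge(h,a)
round 1: derive path(i,h) via R1 from edge(i,h)
round 1: derive path(i,i) via R1 from edge(i,i)
round 2: derive path(a,i) via R2 from path(a,f), path(f,i)
round 2: derive path(d,i) via R2 from path(d,f), path(f,i)
round 2: derive path(f,h) via R2 from path(f,i), path(i,h)
round 2: derive path(h,e) via R2 from path(h,a), path(a,e)
round 2: derive path(h,f) via R2 from path(h,a), path(a,f)
round 2: derive path(h,g) via R2 from path(h,a), path(a,g)
round 2: derive path(i,a) via R2 from path(i,h), path(h,a)
round 3: derive path(a,a) via R2 from path(a,i), path(i,a)
round 3: derive path(a,h) via R2 from path(a,f), path(f,h)
round 3: derive path(d,a) via R2 from path(d,i), path(i,a)
round 3: derive path(d,h) via R2 from path(d,f), path(f,h)
round 3: derive path(f,a) via R2 from path(f,h), path(h,a)
round 3: derive path(f,e) via R2 from path(f,h), path(h,e)
round 3: derive path(f,f) via R2 from path(f,h), path(h,f)
round 3: derive path(f,g) via R2 from path(f,h), path(h,g)
round 3: derive path(h,h) via R2 from path(h,f), path(f,h)
round 3: derive path(h,i) via R2 from path(h,a), path(a,i)
round 3: derive path(i,e) via R2 from path(i,a), path(a,e)
round 3: derive path(i,f) via R2 from path(i,a), path(a,f)
round 3: derive path(i,g) via R2 from path(i,a), path(a,g)
round 4: derive path(d,e) via R2 from path(d,a), path(a,e)
round 4: derive path(d,g) via R2 from path(d,a), path(a,g)

path(a,a)
path(a,e)
path(a,f)
path(a,g)
path(a,h)
path(a,i)
path(d,a)
path(d,e)
path(d,f)
path(d,g)
path(d,h)
path(d,i)
path(f,a)
path(f,e)
path(f,f)
path(f,g)
path(f,h)
path(f,i)
path(h,a)
path(h,e)
path(h,f)
path(h,g)
path(h,h)
path(h,i)
path(i,a)
path(i,e)
path(i,f)
path(i,g)
path(i,h)
path(i,i)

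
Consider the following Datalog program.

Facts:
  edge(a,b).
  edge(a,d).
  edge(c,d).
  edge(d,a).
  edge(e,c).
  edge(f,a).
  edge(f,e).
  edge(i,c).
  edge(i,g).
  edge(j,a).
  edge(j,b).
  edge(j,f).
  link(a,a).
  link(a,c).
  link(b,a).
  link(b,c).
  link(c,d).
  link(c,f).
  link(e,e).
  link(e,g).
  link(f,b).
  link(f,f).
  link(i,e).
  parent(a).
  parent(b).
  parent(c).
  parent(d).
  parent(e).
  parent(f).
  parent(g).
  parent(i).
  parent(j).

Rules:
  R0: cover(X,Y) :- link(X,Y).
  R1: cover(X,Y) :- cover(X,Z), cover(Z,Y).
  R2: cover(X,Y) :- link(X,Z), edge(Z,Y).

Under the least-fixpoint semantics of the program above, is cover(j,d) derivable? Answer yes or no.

no

round 1: derive cover(a,a) via R0 from link(a,a)
round 1: derive cover(a,c) via R0 from link(a,c)
round 1: derive cover(b,a) via R0 from link(b,a)
round 1: derive cover(b,c) via R0 from link(b,c)
round 1: derive cover(c,d) via R0 from link(c,d)
round 1: derive cover(c,f) via R0 from link(c,f)
round 1: derive cover(e,e) via R0 from link(e,e)
round 1: derive cover(e,g) via R0 from link(e,g)
round 1: derive cover(f,b) via R0 from link(f,b)
round 1: derive cover(f,f) via R0 from link(f,f)
round 1: derive cover(i,e) via R0 from link(i,e)
round 1: derive cover(a,b) via R2 from link(a,a), edge(a,b)
round 1: derive cover(a,d) via R2 from link(a,a), edge(a,d)
round 1: derive cover(b,b) via R2 from link(b,a), edge(a,b)
round 1: derive cover(b,d) via R2 from link(b,a), edge(a,d)
round 1: derive cover(c,a) via R2 from link(c,d), edge(d,a)
round 1: derive cover(c,e) via R2 from link(c,f), edge(f,e)
round 1: derive cover(e,c) via R2 from link(e,e), edge(e,c)
round 1: derive cover(f,a) via R2 from link(f,f), edge(f,a)
round 1: derive cover(f,e) via R2 from link(f,f), edge(f,e)
round 1: derive cover(i,c) via R2 from link(i,e), edge(e,c)
round 2: derive cover(a,e) via R1 from cover(a,c), cover(c,e)
round 2: derive cover(a,f) via R1 from cover(a,c), cover(c,f)
round 2: derive cover(b,e) via R1 from cover(b,c), cover(c,e)
round 2: derive cover(b,f) via R1 from cover(b,c), cover(c,f)
round 2: derive cover(c,b) via R1 from cover(c,a), cover(a,b)
round 2: derive cover(c,c) via R1 from cover(c,a), cover(a,c)
round 2: derive cover(c,g) via R1 from cover(c,e), cover(e,g)
round 2: derive cover(e,a) via R1 from cover(e,c), cover(c,a)
round 2: derive cover(e,d) via R1 from cover(e,c), cover(c,d)
round 2: derive cover(e,f) via R1 from cover(e,c), cover(c,f)
round 2: derive cover(f,c) via R1 from cover(f,a), cover(a,c)
round 2: derive cover(f,d) via R1 from cover(f,a), cover(a,d)
round 2: derive cover(f,g) via R1 from cover(f,e), cover(e,g)
round 2: derive cover(i,a) via R1 from cover(i,c), cover(c,a)
round 2: derive cover(i,d) via R1 from cover(i,c), cover(c,d)
round 2: derive cover(i,f) via R1 from cover(i,c), cover(c,f)
round 2: derive cover(i,g) via R1 from cover(i,e), cover(e,g)
round 3: derive cover(a,g) via R1 from cover(a,c), cover(c,g)
round 3: derive cover(b,g) via R1 from cover(b,c), cover(c,g)
round 3: derive cover(e,b) via R1 from cover(e,a), cover(a,b)
round 3: derive cover(i,b) via R1 from cover(i,a), cover(a,b)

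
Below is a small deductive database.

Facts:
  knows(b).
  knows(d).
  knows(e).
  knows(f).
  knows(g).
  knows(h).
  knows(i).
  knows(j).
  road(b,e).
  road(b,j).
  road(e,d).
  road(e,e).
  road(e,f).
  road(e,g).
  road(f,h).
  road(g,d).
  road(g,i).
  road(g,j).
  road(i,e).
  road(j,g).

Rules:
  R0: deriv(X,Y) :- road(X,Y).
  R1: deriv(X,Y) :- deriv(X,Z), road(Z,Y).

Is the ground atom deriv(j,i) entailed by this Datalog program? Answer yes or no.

yes

round 1: derive deriv(b,e) via R0 from road(b,e)
round 1: derive deriv(b,j) via R0 from road(b,j)
round 1: derive deriv(e,d) via R0 from road(e,d)
round 1: derive deriv(e,e) via R0 from road(e,e)
round 1: derive deriv(e,f) via R0 from road(e,f)
round 1: derive deriv(e,g) via R0 from road(e,g)
round 1: derive deriv(f,h) via R0 from road(f,h)
round 1: derive deriv(g,d) via R0 from road(g,d)
round 1: derive deriv(g,i) via R0 from road(g,i)
round 1: derive deriv(g,j) via R0 from road(g,j)
round 1: derive deriv(i,e) via R0 from road(i,e)
round 1: derive deriv(j,g) via R0 from road(j,g)
round 2: derive deriv(b,d) via R1 from deriv(b,e), road(e,d)
round 2: derive deriv(b,f) via R1 from deriv(b,e), road(e,f)
round 2: derive deriv(b,g) via R1 from deriv(b,e), road(e,g)
round 2: derive deriv(e,h) via R1 from deriv(e,f), road(f,h)
round 2: derive deriv(e,i) via R1 from deriv(e,g), road(g,i)
round 2: derive deriv(e,j) via R1 from deriv(e,g), road(g,j)
round 2: derive deriv(g,e) via R1 from deriv(g,i), road(i,e)
round 2: derive deriv(g,g) via R1 from deriv(g,j), road(j,g)
round 2: derive deriv(i,d) via R1 from deriv(i,e), road(e,d)
round 2: derive deriv(i,f) via R1 from deriv(i,e), road(e,f)
round 2: derive deriv(i,g) via R1 from deriv(i,e), road(e,g)
round 2: derive deriv(j,d) via R1 from deriv(j,g), road(g,d)
round 2: derive deriv(j,i) via R1 from deriv(j,g), road(g,i)
round 2: derive deriv(j,j) via R1 from deriv(j,g), road(g,j)
round 3: derive deriv(b,h) via R1 from deriv(b,f), road(f,h)
round 3: derive deriv(b,i) via R1 from deriv(b,g), road(g,i)
round 3: derive deriv(g,f) via R1 from deriv(g,e), road(e,f)
round 3: derive deriv(i,h) via R1 from deriv(i,f), road(f,h)
round 3: derive deriv(i,i) via R1 from deriv(i,g), road(g,i)
round 3: derive deriv(i,j) via R1 from deriv(i,g), road(g,j)
round 3: derive deriv(j,e) via R1 from deriv(j,i), road(i,e)
round 4: derive deriv(g,h) via R1 from deriv(g,f), road(f,h)
round 4: derive deriv(j,f) via R1 from deriv(j,e), road(e,f)
round 5: derive deriv(j,h) via R1 from deriv(j,f), road(f,h)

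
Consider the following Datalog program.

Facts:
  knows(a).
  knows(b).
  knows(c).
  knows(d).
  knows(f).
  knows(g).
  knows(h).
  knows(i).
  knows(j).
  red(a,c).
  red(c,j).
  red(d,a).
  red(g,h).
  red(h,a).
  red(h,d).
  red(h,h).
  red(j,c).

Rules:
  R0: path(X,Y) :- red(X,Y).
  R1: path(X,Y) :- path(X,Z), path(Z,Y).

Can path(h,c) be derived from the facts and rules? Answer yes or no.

yes

round 1: derive path(a,c) via R0 from red(a,c)
round 1: derive path(c,j) via R0 from red(c,j)
round 1: derive path(d,a) via R0 from red(d,a)
round 1: derive path(g,h) via R0 from red(g,h)
round 1: derive path(h,a) via R0 from red(h,a)
round 1: derive path(h,d) via R0 from red(h,d)
round 1: derive path(h,h) via R0 from red(h,h)
round 1: derive path(j,c) via R0 from red(j,c)
round 2: derive path(a,j) via R1 from path(a,c), path(c,j)
round 2: derive path(c,c) via R1 from path(c,j), path(j,c)
round 2: derive path(d,c) via R1 from path(d,a), path(a,c)
round 2: derive path(g,a) via R1 from path(g,h), path(h,a)
round 2: derive path(g,d) via R1 from path(g,h), path(h,d)
round 2: derive path(h,c) via R1 from path(h,a), path(a,c)
round 2: derive path(j,j) via R1 from path(j,c), path(c,j)
round 3: derive path(d,j) via R1 from path(d,a), path(a,j)
round 3: derive path(g,c) via R1 from path(g,a), path(a,c)
round 3: derive path(g,j) via R1 from path(g,a), path(a,j)
round 3: derive path(h,j) via R1 from path(h,a), path(a,j)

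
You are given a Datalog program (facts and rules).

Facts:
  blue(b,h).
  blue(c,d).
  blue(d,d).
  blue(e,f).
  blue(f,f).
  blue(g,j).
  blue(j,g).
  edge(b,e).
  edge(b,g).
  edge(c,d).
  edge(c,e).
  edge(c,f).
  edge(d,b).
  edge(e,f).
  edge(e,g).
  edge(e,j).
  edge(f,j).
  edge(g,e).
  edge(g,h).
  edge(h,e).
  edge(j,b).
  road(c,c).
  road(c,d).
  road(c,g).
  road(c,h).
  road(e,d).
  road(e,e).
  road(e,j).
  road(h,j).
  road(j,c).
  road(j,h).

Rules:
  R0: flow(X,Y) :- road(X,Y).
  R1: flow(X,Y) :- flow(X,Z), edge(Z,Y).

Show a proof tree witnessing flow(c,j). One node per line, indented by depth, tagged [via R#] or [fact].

round 1: derive flow(c,c) via R0 from road(c,c)
round 1: derive flow(c,d) via R0 from road(c,d)
round 1: derive flow(c,g) via R0 from road(c,g)
round 1: derive flow(c,h) via R0 from road(c,h)
round 1: derive flow(e,d) via R0 from road(e,d)
round 1: derive flow(e,e) via R0 from road(e,e)
round 1: derive flow(e,j) via R0 from road(e,j)
round 1: derive flow(h,j) via R0 from road(h,j)
round 1: derive flow(j,c) via R0 from road(j,c)
round 1: derive flow(j,h) via R0 from road(j,h)
round 2: derive flow(c,b) via R1 from flow(c,d), edge(d,b)
round 2: derive flow(c,e) via R1 from flow(c,c), edge(c,e)
round 2: derive flow(c,f) via R1 from flow(c,c), edge(c,f)
round 2: derive flow(e,b) via R1 from flow(e,d), edge(d,b)
round 2: derive flow(e,f) via R1 from flow(e,e), edge(e,f)
round 2: derive flow(e,g) via R1 from flow(e,e), edge(e,g)
round 2: derive flow(h,b) via R1 from flow(h,j), edge(j,b)
round 2: derive flow(j,d) via R1 from flow(j,c), edge(c,d)
round 2: derive flow(j,e) via R1 from flow(j,c), edge(c,e)
round 2: derive flow(j,f) via R1 from flow(j,c), edge(c,f)
round 3: derive flow(c,j) via R1 from flow(c,e), edge(e,j)
round 3: derive flow(e,h) via R1 from flow(e,g), edge(g,h)
round 3: derive flow(h,e) via R1 from flow(h,b), edge(b,e)
round 3: derive flow(h,g) via R1 from flow(h,b), edge(b,g)
round 3: derive flow(j,b) via R1 from flow(j,d), edge(d,b)
round 3: derive flow(j,g) via R1 from flow(j,e), edge(e,g)
round 3: derive flow(j,j) via R1 from flow(j,e), edge(e,j)
round 4: derive flow(h,f) via R1 from flow(h,e), edge(e,f)
round 4: derive flow(h,h) via R1 from flow(h,g), edge(g,h)

flow(c,j)  [via R1]
  flow(c,e)  [via R1]
    flow(c,c)  [via R0]
      road(c,c)  [fact]
    edge(c,e)  [fact]
  edge(e,j)  [fact]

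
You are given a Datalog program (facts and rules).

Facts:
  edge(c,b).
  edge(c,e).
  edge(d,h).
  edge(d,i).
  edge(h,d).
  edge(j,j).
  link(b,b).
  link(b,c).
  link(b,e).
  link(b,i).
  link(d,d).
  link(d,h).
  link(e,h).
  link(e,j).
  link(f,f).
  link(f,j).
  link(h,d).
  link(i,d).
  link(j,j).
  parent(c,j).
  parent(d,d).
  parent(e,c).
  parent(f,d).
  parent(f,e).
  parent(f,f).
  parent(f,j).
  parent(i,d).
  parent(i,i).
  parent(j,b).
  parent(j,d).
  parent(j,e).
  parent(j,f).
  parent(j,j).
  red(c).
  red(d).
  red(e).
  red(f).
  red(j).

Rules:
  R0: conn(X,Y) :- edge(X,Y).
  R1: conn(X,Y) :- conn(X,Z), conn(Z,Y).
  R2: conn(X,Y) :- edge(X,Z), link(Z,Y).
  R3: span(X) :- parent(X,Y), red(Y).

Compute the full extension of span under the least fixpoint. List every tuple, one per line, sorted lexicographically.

round 1: derive span(c) via R3 from parent(c,j), red(j)
round 1: derive span(d) via R3 from parent(d,d), red(d)
round 1: derive span(e) via R3 from parent(e,c), red(c)
round 1: derive span(f) via R3 from parent(f,d), red(d)
round 1: derive span(i) via R3 from parent(i,d), red(d)
round 1: derive span(j) via R3 from parent(j,d), red(d)

span(c)
span(d)
span(e)
span(f)
span(i)
span(j)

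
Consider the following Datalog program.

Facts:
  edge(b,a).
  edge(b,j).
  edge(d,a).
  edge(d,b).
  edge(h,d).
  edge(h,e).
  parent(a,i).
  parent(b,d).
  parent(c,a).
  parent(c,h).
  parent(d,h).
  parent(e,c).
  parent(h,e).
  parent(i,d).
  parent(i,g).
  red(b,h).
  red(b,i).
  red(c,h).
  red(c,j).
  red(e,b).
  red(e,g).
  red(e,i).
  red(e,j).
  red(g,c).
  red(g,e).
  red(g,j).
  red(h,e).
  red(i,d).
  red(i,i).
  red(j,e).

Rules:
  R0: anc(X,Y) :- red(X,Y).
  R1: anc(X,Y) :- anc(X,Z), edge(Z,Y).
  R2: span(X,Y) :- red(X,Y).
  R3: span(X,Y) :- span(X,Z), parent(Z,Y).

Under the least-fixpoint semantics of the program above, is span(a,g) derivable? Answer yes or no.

round 1: derive span(b,h) via R2 from red(b,h)
round 1: derive span(b,i) via R2 from red(b,i)
round 1: derive span(c,h) via R2 from red(c,h)
round 1: derive span(c,j) via R2 from red(c,j)
round 1: derive span(e,b) via R2 from red(e,b)
round 1: derive span(e,g) via R2 from red(e,g)
round 1: derive span(e,i) via R2 from red(e,i)
round 1: derive span(e,j) via R2 from red(e,j)
round 1: derive span(g,c) via R2 from red(g,c)
round 1: derive span(g,e) via R2 from red(g,e)
round 1: derive span(g,j) via R2 from red(g,j)
round 1: derive span(h,e) via R2 from red(h,e)
round 1: derive span(i,d) via R2 from red(i,d)
round 1: derive span(i,i) via R2 from red(i,i)
round 1: derive span(j,e) via R2 from red(j,e)
round 2: derive span(b,d) via R3 from span(b,i), parent(i,d)
round 2: derive span(b,e) via R3 from span(b,h), parent(h,e)
round 2: derive span(b,g) via R3 from span(b,i), parent(i,g)
round 2: derive span(c,e) via R3 from span(c,h), parent(h,e)
round 2: derive span(e,d) via R3 from span(e,b), parent(b,d)
round 2: derive span(g,a) via R3 from span(g,c), parent(c,a)
round 2: derive span(g,h) via R3 from span(g,c), parent(c,h)
round 2: derive span(h,c) via R3 from span(h,e), parent(e,c)
round 2: derive span(i,g) via R3 from span(i,i), parent(i,g)
round 2: derive span(i,h) via R3 from span(i,d), parent(d,h)
round 2: derive span(j,c) via R3 from span(j,e), parent(e,c)
round 3: derive span(b,c) via R3 from span(b,e), parent(e,c)
round 3: derive span(c,c) via R3 from span(c,e), parent(e,c)
round 3: derive span(e,h) via R3 from span(e,d), parent(d,h)
round 3: derive span(g,i) via R3 from span(g,a), parent(a,i)
round 3: derive span(h,a) via R3 from span(h,c), parent(c,a)
round 3: derive span(h,h) via R3 from span(h,c), parent(c,h)
round 3: derive span(i,e) via R3 from span(i,h), parent(h,e)
round 3: derive span(j,a) via R3 from span(j,c), parent(c,a)
round 3: derive span(j,h) via R3 from span(j,c), parent(c,h)
round 4: derive span(b,a) via R3 from span(b,c), parent(c,a)
round 4: derive span(c,a) via R3 from span(c,c), parent(c,a)
round 4: derive span(e,e) via R3 from span(e,h), parent(h,e)
round 4: derive span(g,d) via R3 from span(g,i), parent(i,d)
round 4: derive span(g,g) via R3 from span(g,i), parent(i,g)
round 4: derive span(h,i) via R3 from span(h,a), parent(a,i)
round 4: derive span(i,c) via R3 from span(i,e), parent(e,c)
round 4: derive span(j,i) via R3 from span(j,a), parent(a,i)
round 5: derive span(c,i) via R3 from span(c,a), parent(a,i)
round 5: derive span(e,c) via R3 from span(e,e), parent(e,c)
round 5: derive span(h,d) via R3 from span(h,i), parent(i,d)
round 5: derive span(h,g) via R3 from span(h,i), parent(i,g)
round 5: derive span(i,a) via R3 from span(i,c), parent(c,a)
round 5: derive span(j,d) via R3 from span(j,i), parent(i,d)
round 5: derive span(j,g) via R3 from span(j,i), parent(i,g)
round 6: derive span(c,d) via R3 from span(c,i), parent(i,d)
round 6: derive span(c,g) via R3 from span(c,i), parent(i,g)
round 6: derive span(e,a) via R3 from span(e,c), parent(c,a)

no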